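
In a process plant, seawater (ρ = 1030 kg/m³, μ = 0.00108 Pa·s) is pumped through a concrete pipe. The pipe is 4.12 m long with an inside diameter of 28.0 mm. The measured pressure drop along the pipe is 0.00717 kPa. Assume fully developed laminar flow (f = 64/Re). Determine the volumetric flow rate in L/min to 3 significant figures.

Q ≈ 1.46 L/min

For laminar flow, f = 64/Re with Re = ρVD/μ, so Darcy-Weisbach reduces to ΔP = 32μLV/D². Solving for V: V = ΔP·D²/(32μL) = 7.17·(0.028)²/(32·0.00108·4.12) = 0.03948 m/s.
Check: Re = ρVD/μ = 1030·0.03948·0.028/0.00108 = 1054 < 2300, so the laminar assumption holds.
Q = V·A = 0.03948·(π/4·0.028²) = 2.431e-05 m³/s = 1.46 L/min.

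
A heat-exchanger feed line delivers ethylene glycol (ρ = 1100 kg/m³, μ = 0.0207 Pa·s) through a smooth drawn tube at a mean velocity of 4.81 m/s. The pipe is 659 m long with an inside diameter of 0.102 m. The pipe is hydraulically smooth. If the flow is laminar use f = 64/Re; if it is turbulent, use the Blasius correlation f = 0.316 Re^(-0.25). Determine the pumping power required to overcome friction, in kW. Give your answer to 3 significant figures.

Reynolds number Re = ρVD/μ = 1100 · 4.81 · 0.102 / 0.0207 = 2.607e+04.
Re > 4000 → turbulent. Smooth-pipe (Blasius): f = 0.316 Re^(-0.25) = 0.316/(2.607e+04)^0.25 = 0.02487.
Darcy-Weisbach: ΔP = f(L/D)(ρV²/2) = 0.02487·(659/0.102)·(1100·4.81²/2) = 0.02487·6461·1.272e+04 = 2.044e+06 Pa.
Q = V·A = 4.81·0.008171 = 0.0393 m³/s.
Pumping power P = QΔP = 0.0393·2.044e+06 = 80360 W = 80.4 kW.

P ≈ 80.4 kW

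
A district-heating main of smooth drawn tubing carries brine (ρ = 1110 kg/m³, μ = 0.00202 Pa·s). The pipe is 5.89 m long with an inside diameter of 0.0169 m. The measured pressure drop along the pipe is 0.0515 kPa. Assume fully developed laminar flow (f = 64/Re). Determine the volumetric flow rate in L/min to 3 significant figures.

Q ≈ 0.520 L/min

For laminar flow, f = 64/Re with Re = ρVD/μ, so Darcy-Weisbach reduces to ΔP = 32μLV/D². Solving for V: V = ΔP·D²/(32μL) = 51.5·(0.0169)²/(32·0.00202·5.89) = 0.03863 m/s.
Check: Re = ρVD/μ = 1110·0.03863·0.0169/0.00202 = 358.8 < 2300, so the laminar assumption holds.
Q = V·A = 0.03863·(π/4·0.0169²) = 8.666e-06 m³/s = 0.520 L/min.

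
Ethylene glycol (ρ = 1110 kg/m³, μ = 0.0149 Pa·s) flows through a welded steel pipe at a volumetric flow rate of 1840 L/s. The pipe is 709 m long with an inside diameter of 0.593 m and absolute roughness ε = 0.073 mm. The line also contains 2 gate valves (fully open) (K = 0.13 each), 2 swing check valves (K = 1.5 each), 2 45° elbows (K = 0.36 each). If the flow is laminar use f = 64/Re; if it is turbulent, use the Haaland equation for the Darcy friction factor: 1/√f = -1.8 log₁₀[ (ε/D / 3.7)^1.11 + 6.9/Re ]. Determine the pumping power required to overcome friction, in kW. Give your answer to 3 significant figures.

Q = 1840 L/s = 1840/1000 = 1.84 m³/s.
Cross-sectional area A = πD²/4 = π(0.593)²/4 = 0.2762 m²; mean velocity V = Q/A = 1.84/0.2762 = 6.662 m/s.
Reynolds number Re = ρVD/μ = 1110 · 6.662 · 0.593 / 0.0149 = 2.943e+05.
Re > 4000 → turbulent. Relative roughness ε/D = 7.3e-05/0.593 = 0.000123. Haaland: 1/√f = -1.8 log₁₀[(0.000123/3.7)^1.11 + 6.9/2.943e+05] = -1.8 log₁₀[1.07e-05 + 2.34e-05] = 8.04, so f = 0.01547.
Total minor-loss coefficient ΣK = 2·0.13 + 2·1.5 + 2·0.36 = 3.98.
ΔP = [f·L/D + ΣK]·(ρV²/2) = [0.01547·709/0.593 + 3.98]·(1110·6.662²/2) = [18.5 + 3.98]·2.463e+04 = 5.537e+05 Pa.
Pumping power P = QΔP = 1.84·5.537e+05 = 1019000 W = 1020 kW.

P ≈ 1020 kW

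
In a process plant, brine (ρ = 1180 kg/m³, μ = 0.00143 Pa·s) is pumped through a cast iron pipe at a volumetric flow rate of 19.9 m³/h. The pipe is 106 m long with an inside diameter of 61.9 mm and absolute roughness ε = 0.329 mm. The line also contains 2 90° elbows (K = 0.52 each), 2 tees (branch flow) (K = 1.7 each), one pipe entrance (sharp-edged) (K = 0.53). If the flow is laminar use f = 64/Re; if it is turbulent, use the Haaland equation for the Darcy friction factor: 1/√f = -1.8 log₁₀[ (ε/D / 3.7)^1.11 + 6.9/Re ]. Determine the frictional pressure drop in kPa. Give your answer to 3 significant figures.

Q = 19.9 m³/h = 19.9/3600 = 0.005528 m³/s.
Cross-sectional area A = πD²/4 = π(0.0619)²/4 = 0.003009 m²; mean velocity V = Q/A = 0.005528/0.003009 = 1.837 m/s.
Reynolds number Re = ρVD/μ = 1180 · 1.837 · 0.0619 / 0.00143 = 9.382e+04.
Re > 4000 → turbulent. Relative roughness ε/D = 0.000329/0.0619 = 0.00532. Haaland: 1/√f = -1.8 log₁₀[(0.00532/3.7)^1.11 + 6.9/9.382e+04] = -1.8 log₁₀[0.000699 + 7.35e-05] = 5.602, so f = 0.03187.
Total minor-loss coefficient ΣK = 2·0.52 + 2·1.7 + 1·0.53 = 4.97.
ΔP = [f·L/D + ΣK]·(ρV²/2) = [0.03187·106/0.0619 + 4.97]·(1180·1.837²/2) = [54.58 + 4.97]·1991 = 1.185e+05 Pa.
ΔP = 1.185e+05 Pa = 119 kPa.

ΔP ≈ 119 kPa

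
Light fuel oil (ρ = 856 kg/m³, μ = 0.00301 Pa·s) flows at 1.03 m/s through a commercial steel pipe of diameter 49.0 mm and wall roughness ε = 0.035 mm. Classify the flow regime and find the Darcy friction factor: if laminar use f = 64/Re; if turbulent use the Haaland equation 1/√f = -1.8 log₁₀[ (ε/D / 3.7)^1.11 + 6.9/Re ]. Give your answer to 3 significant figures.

f ≈ 0.0291

Re = ρVD/μ = 856·1.03·0.049/0.00301 = 1.435e+04.
Re > 4000 → turbulent. ε/D = 3.5e-05/0.049 = 0.000714; Haaland: 1/√f = -1.8 log₁₀[7.54e-05 + 0.000481] = 5.859, so f = 0.02913.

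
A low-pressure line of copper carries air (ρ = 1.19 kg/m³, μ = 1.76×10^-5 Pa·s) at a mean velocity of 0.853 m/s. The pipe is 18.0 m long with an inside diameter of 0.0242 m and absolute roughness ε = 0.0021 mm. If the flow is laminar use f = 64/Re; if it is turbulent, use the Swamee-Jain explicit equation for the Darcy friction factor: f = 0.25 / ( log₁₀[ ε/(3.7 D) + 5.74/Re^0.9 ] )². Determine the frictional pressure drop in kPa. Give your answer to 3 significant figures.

Reynolds number Re = ρVD/μ = 1.19 · 0.853 · 0.0242 / 1.76e-05 = 1396.
Re < 2300 → laminar flow, so f = 64/Re = 64/1396 = 0.04585 (the turbulent correlation is not needed).
Darcy-Weisbach: ΔP = f(L/D)(ρV²/2) = 0.04585·(18/0.0242)·(1.19·0.853²/2) = 0.04585·743.8·0.4329 = 14.77 Pa.
ΔP = 14.77 Pa = 0.0148 kPa.

ΔP ≈ 0.0148 kPa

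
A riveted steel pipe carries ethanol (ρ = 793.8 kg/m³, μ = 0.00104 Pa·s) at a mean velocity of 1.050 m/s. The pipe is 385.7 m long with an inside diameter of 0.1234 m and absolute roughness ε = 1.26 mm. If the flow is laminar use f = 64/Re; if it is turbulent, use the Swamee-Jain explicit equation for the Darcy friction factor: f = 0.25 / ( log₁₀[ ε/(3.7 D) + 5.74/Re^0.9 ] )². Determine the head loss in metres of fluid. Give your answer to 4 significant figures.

h_f ≈ 6.853 m

Reynolds number Re = ρVD/μ = 793.8 · 1.05 · 0.1234 / 0.00104 = 9.89e+04.
Re > 4000 → turbulent. Relative roughness ε/D = 0.00126/0.1234 = 0.0102. Swamee-Jain: f = 0.25/(log₁₀[0.0102/3.7 + 5.74/9.89e+04^0.9])² = 0.25/(log₁₀[0.00276 + 0.000183])² = 0.25/(-2.531)² = 0.03902.
Darcy-Weisbach: ΔP = f(L/D)(ρV²/2) = 0.03902·(385.7/0.1234)·(793.8·1.05²/2) = 0.03902·3126·437.6 = 5.337e+04 Pa.
Head loss h_f = ΔP/(ρg) = 5.337e+04/(793.8·9.81) = 6.853 m.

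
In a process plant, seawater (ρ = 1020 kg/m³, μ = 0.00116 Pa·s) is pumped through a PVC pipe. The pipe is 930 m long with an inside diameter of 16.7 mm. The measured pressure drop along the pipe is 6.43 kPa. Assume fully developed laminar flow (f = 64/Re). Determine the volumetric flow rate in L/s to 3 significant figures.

For laminar flow, f = 64/Re with Re = ρVD/μ, so Darcy-Weisbach reduces to ΔP = 32μLV/D². Solving for V: V = ΔP·D²/(32μL) = 6430·(0.0167)²/(32·0.00116·930) = 0.05195 m/s.
Check: Re = ρVD/μ = 1020·0.05195·0.0167/0.00116 = 762.8 < 2300, so the laminar assumption holds.
Q = V·A = 0.05195·(π/4·0.0167²) = 1.138e-05 m³/s = 0.0114 L/s.

Q ≈ 0.0114 L/s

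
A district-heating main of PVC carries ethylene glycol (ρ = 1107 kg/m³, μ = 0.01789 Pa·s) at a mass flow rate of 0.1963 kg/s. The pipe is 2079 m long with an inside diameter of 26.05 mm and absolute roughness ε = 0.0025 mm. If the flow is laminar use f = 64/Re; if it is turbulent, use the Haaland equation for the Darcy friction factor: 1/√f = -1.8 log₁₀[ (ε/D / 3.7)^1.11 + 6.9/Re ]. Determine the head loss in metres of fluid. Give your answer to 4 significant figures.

h_f ≈ 53.73 m

A = πD²/4 = π(0.02605)²/4 = 0.000533 m²; mean velocity V = ṁ/(ρA) = 0.1963/(1107 · 0.000533) = 0.3327 m/s.
Reynolds number Re = ρVD/μ = 1107 · 0.3327 · 0.02605 / 0.0179 = 536.3.
Re < 2300 → laminar flow, so f = 64/Re = 64/536.3 = 0.1193 (the turbulent correlation is not needed).
Darcy-Weisbach: ΔP = f(L/D)(ρV²/2) = 0.1193·(2079/0.02605)·(1107·0.3327²/2) = 0.1193·7.981e+04·61.27 = 5.835e+05 Pa.
Head loss h_f = ΔP/(ρg) = 5.835e+05/(1107·9.81) = 53.73 m.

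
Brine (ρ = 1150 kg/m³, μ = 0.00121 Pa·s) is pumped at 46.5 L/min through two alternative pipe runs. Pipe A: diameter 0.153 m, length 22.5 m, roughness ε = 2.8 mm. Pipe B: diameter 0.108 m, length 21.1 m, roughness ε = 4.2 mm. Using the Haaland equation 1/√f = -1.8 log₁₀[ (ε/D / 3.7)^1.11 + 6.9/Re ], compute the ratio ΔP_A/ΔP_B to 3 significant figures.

Pipe A: V = Q/A = 0.000775/0.01839 = 0.04215 m/s; Re = 6130; ε/D = 0.0183; Haaland → f = 0.05311; ΔP_A = f(L/D)(ρV²/2) = 7.979 Pa.
Pipe B: V = Q/A = 0.000775/0.009161 = 0.0846 m/s; Re = 8684; ε/D = 0.0389; Haaland → f = 0.06709; ΔP_B = f(L/D)(ρV²/2) = 53.94 Pa.
ΔP_A/ΔP_B = 7.979/53.94 = 0.148.

ΔP_A/ΔP_B ≈ 0.148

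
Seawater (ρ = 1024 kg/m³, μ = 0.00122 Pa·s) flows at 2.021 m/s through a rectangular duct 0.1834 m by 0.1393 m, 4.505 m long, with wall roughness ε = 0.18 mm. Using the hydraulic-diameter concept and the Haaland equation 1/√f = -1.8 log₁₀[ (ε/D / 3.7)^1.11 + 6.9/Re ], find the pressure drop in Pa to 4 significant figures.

Hydraulic diameter D_h = 4A/P = 4·(0.1834·0.1393)/(2·(0.1834+0.1393)) = 0.1022/0.6454 = 0.1583 m.
Re = ρVD_h/μ = 1024·2.021·0.1583/0.00122 = 2.686e+05.
ε/D_h = 0.00018/0.1583 = 0.00114; Haaland gives 1/√f = -1.8 log₁₀[0.000126+2.57e-05] = 6.873, so f = 0.02117.
ΔP = f(L/D_h)(ρV²/2) = 0.02117·4.505/0.1583·2091 = 1260 Pa.

ΔP ≈ 1260 Pa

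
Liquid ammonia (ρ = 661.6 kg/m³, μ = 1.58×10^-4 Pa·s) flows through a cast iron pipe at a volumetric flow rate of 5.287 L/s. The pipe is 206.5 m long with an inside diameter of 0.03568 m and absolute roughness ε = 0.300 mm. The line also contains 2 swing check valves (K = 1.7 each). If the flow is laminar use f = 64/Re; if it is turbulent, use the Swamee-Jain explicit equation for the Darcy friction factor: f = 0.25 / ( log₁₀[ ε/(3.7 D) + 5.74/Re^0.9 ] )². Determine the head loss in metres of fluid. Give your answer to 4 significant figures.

Q = 5.287 L/s = 5.287/1000 = 0.005287 m³/s.
Cross-sectional area A = πD²/4 = π(0.03568)²/4 = 0.0009999 m²; mean velocity V = Q/A = 0.005287/0.0009999 = 5.288 m/s.
Reynolds number Re = ρVD/μ = 661.6 · 5.288 · 0.03568 / 0.000158 = 7.9e+05.
Re > 4000 → turbulent. Relative roughness ε/D = 0.0003/0.03568 = 0.00841. Swamee-Jain: f = 0.25/(log₁₀[0.00841/3.7 + 5.74/7.9e+05^0.9])² = 0.25/(log₁₀[0.00227 + 2.83e-05])² = 0.25/(-2.638)² = 0.03592.
Total minor-loss coefficient ΣK = 2·1.7 = 3.4.
ΔP = [f·L/D + ΣK]·(ρV²/2) = [0.03592·206.5/0.03568 + 3.4]·(661.6·5.288²/2) = [207.9 + 3.4]·9249 = 1.954e+06 Pa.
Head loss h_f = ΔP/(ρg) = 1.954e+06/(661.6·9.81) = 301.1 m.

h_f ≈ 301.1 m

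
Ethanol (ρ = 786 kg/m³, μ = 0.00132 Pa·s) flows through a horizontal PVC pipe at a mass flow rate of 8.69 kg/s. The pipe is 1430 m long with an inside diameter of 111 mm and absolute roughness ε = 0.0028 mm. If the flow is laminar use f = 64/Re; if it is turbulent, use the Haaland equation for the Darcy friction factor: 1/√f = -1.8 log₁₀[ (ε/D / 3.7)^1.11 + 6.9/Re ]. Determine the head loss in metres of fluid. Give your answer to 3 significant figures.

h_f ≈ 16.3 m

A = πD²/4 = π(0.111)²/4 = 0.009677 m²; mean velocity V = ṁ/(ρA) = 8.69/(786 · 0.009677) = 1.143 m/s.
Reynolds number Re = ρVD/μ = 786 · 1.143 · 0.111 / 0.00132 = 7.551e+04.
Re > 4000 → turbulent. Relative roughness ε/D = 2.8e-06/0.111 = 2.52e-05. Haaland: 1/√f = -1.8 log₁₀[(2.52e-05/3.7)^1.11 + 6.9/7.551e+04] = -1.8 log₁₀[1.84e-06 + 9.14e-05] = 7.255, so f = 0.019.
Darcy-Weisbach: ΔP = f(L/D)(ρV²/2) = 0.019·(1430/0.111)·(786·1.143²/2) = 0.019·1.288e+04·513 = 1.256e+05 Pa.
Head loss h_f = ΔP/(ρg) = 1.256e+05/(786·9.81) = 16.3 m.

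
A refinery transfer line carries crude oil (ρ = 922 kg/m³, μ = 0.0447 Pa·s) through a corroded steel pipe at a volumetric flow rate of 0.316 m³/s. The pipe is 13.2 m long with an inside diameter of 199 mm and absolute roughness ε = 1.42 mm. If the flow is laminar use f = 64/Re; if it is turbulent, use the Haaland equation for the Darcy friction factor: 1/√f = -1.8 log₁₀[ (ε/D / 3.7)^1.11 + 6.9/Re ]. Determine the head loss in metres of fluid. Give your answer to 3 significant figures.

h_f ≈ 12.4 m

Cross-sectional area A = πD²/4 = π(0.199)²/4 = 0.0311 m²; mean velocity V = Q/A = 0.316/0.0311 = 10.16 m/s.
Reynolds number Re = ρVD/μ = 922 · 10.16 · 0.199 / 0.0447 = 4.17e+04.
Re > 4000 → turbulent. Relative roughness ε/D = 0.00142/0.199 = 0.00714. Haaland: 1/√f = -1.8 log₁₀[(0.00714/3.7)^1.11 + 6.9/4.17e+04] = -1.8 log₁₀[0.00097 + 0.000165] = 5.301, so f = 0.03559.
Darcy-Weisbach: ΔP = f(L/D)(ρV²/2) = 0.03559·(13.2/0.199)·(922·10.16²/2) = 0.03559·66.33·4.759e+04 = 1.123e+05 Pa.
Head loss h_f = ΔP/(ρg) = 1.123e+05/(922·9.81) = 12.4 m.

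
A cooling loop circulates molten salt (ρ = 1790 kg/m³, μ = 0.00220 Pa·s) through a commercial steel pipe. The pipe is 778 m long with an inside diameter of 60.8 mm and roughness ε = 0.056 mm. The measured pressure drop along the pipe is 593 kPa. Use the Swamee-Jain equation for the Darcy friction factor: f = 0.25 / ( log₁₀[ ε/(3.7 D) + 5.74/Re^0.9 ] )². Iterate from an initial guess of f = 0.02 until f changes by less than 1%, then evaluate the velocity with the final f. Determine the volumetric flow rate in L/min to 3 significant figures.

Rearranging Darcy-Weisbach: V = √(2·ΔP·D/(f·L·ρ)). With ε/D = 5.6e-05/0.0608 = 0.000921, iterate starting from f = 0.02:
  f = 0.02 → V = √(2·5.93e+05·0.0608/(0.02·778·1790)) = 1.609 m/s; Re = ρVD/μ = 7.96e+04; f → 0.0226
  f = 0.0226 → V = 1.514 m/s; Re = 7.488e+04; f → 0.02275
Converged (Δf/f < 1%). With the final f = 0.02275: V = √(2·5.93e+05·0.0608/(0.02275·778·1790)) = 1.509 m/s.
Q = V·A = 1.509·(π/4·0.0608²) = 0.00438 m³/s = 263 L/min.

Q ≈ 263 L/min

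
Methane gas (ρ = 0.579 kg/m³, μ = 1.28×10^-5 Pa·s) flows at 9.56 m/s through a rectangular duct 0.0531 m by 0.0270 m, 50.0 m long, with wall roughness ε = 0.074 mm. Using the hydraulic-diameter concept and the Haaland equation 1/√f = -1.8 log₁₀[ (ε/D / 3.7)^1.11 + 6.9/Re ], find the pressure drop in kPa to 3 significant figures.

ΔP ≈ 1.14 kPa

Hydraulic diameter D_h = 4A/P = 4·(0.0531·0.027)/(2·(0.0531+0.027)) = 0.005735/0.1602 = 0.0358 m.
Re = ρVD_h/μ = 0.579·9.56·0.0358/1.28e-05 = 1.548e+04.
ε/D_h = 7.4e-05/0.0358 = 0.00207; Haaland gives 1/√f = -1.8 log₁₀[0.000245+0.000446] = 5.689, so f = 0.0309.
ΔP = f(L/D_h)(ρV²/2) = 0.0309·50/0.0358·26.46 = 1142 Pa.
ΔP = 1.14 kPa.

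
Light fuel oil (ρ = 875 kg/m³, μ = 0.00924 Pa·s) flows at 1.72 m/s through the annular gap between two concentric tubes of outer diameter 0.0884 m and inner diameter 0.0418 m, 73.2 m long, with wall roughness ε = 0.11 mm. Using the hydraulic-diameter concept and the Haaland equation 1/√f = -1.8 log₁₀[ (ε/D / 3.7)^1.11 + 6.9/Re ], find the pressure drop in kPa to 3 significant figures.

ΔP ≈ 73.4 kPa

Hydraulic diameter D_h = 4A/P = D_o - D_i = 0.0884 - 0.0418 = 0.0466 m.
Re = ρVD_h/μ = 875·1.72·0.0466/0.00924 = 7590.
ε/D_h = 0.00011/0.0466 = 0.00236; Haaland gives 1/√f = -1.8 log₁₀[0.000284+0.000909] = 5.262, so f = 0.03612.
ΔP = f(L/D_h)(ρV²/2) = 0.03612·73.2/0.0466·1294 = 7.343e+04 Pa.
ΔP = 73.4 kPa.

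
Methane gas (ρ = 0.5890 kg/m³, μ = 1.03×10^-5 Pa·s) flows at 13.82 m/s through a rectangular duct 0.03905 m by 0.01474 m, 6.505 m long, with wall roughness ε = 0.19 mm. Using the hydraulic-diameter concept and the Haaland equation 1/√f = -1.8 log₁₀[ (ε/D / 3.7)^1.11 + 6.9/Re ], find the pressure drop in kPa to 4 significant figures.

Hydraulic diameter D_h = 4A/P = 4·(0.03905·0.01474)/(2·(0.03905+0.01474)) = 0.002302/0.1076 = 0.0214 m.
Re = ρVD_h/μ = 0.589·13.82·0.0214/1.03e-05 = 1.691e+04.
ε/D_h = 0.00019/0.0214 = 0.00888; Haaland gives 1/√f = -1.8 log₁₀[0.00124+0.000408] = 5.012, so f = 0.03982.
ΔP = f(L/D_h)(ρV²/2) = 0.03982·6.505/0.0214·56.25 = 680.7 Pa.
ΔP = 0.6807 kPa.

ΔP ≈ 0.6807 kPa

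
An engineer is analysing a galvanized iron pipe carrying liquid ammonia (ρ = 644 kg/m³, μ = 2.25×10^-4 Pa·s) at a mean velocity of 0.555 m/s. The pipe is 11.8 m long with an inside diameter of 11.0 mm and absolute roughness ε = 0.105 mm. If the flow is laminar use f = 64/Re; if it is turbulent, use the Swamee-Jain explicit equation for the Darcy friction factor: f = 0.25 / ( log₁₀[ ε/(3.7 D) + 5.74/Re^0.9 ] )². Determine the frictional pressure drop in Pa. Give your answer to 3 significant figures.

Reynolds number Re = ρVD/μ = 644 · 0.555 · 0.011 / 0.000225 = 1.747e+04.
Re > 4000 → turbulent. Relative roughness ε/D = 0.000105/0.011 = 0.00955. Swamee-Jain: f = 0.25/(log₁₀[0.00955/3.7 + 5.74/1.747e+04^0.9])² = 0.25/(log₁₀[0.00258 + 0.000872])² = 0.25/(-2.462)² = 0.04125.
Darcy-Weisbach: ΔP = f(L/D)(ρV²/2) = 0.04125·(11.8/0.011)·(644·0.555²/2) = 0.04125·1073·99.18 = 4389 Pa.

ΔP ≈ 4390 Pa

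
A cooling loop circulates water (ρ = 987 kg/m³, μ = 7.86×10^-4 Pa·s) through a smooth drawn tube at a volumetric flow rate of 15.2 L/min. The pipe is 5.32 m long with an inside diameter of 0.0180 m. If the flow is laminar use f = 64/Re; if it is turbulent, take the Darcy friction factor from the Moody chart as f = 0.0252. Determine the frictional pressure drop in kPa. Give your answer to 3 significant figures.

ΔP ≈ 3.64 kPa

Q = 15.2 L/min = 15.2/60000 = 0.0002533 m³/s.
Cross-sectional area A = πD²/4 = π(0.018)²/4 = 0.0002545 m²; mean velocity V = Q/A = 0.0002533/0.0002545 = 0.9955 m/s.
Reynolds number Re = ρVD/μ = 987 · 0.9955 · 0.018 / 0.000786 = 2.25e+04.
Re > 4000 → turbulent; use the Moody-chart value f = 0.0252.
Darcy-Weisbach: ΔP = f(L/D)(ρV²/2) = 0.0252·(5.32/0.018)·(987·0.9955²/2) = 0.0252·295.6·489.1 = 3643 Pa.
ΔP = 3643 Pa = 3.64 kPa.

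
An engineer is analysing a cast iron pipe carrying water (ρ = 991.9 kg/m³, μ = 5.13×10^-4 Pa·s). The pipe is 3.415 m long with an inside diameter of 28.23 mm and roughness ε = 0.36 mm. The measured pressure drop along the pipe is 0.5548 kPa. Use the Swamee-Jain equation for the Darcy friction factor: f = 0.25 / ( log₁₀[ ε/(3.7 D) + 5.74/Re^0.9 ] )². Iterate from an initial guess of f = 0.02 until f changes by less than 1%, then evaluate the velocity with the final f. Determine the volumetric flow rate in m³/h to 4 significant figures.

Rearranging Darcy-Weisbach: V = √(2·ΔP·D/(f·L·ρ)). With ε/D = 0.00036/0.02823 = 0.0128, iterate starting from f = 0.02:
  f = 0.02 → V = √(2·554.8·0.02823/(0.02·3.415·991.9)) = 0.68 m/s; Re = ρVD/μ = 3.712e+04; f → 0.04304
  f = 0.04304 → V = 0.4635 m/s; Re = 2.53e+04; f → 0.04376
  f = 0.04376 → V = 0.4597 m/s; Re = 2.509e+04; f → 0.04378
Converged (Δf/f < 1%). With the final f = 0.04378: V = √(2·554.8·0.02823/(0.04378·3.415·991.9)) = 0.4596 m/s.
Q = V·A = 0.4596·(π/4·0.02823²) = 0.0002877 m³/s = 1.036 m³/h.

Q ≈ 1.036 m³/h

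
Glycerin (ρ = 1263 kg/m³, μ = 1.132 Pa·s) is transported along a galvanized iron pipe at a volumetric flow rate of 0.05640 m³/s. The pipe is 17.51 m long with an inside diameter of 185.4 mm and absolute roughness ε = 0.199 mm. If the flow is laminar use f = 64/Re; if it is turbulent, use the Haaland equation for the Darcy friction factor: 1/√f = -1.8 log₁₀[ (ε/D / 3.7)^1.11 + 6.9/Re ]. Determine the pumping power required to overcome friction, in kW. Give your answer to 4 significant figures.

P ≈ 2.174 kW

Cross-sectional area A = πD²/4 = π(0.1854)²/4 = 0.027 m²; mean velocity V = Q/A = 0.0564/0.027 = 2.089 m/s.
Reynolds number Re = ρVD/μ = 1263 · 2.089 · 0.1854 / 1.13 = 432.2.
Re < 2300 → laminar flow, so f = 64/Re = 64/432.2 = 0.1481 (the turbulent correlation is not needed).
Darcy-Weisbach: ΔP = f(L/D)(ρV²/2) = 0.1481·(17.51/0.1854)·(1263·2.089²/2) = 0.1481·94.44·2756 = 3.855e+04 Pa.
Pumping power P = QΔP = 0.0564·3.855e+04 = 2174.3 W = 2.174 kW.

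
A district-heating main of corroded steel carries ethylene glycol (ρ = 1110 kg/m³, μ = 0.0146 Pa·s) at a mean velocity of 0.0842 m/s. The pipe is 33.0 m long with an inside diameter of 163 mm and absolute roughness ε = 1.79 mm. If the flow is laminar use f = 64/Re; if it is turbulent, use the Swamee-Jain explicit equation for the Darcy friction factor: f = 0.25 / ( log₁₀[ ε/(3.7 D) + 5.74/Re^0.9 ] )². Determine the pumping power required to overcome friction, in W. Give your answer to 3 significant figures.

P ≈ 0.0858 W

Reynolds number Re = ρVD/μ = 1110 · 0.0842 · 0.163 / 0.0146 = 1043.
Re < 2300 → laminar flow, so f = 64/Re = 64/1043 = 0.06134 (the turbulent correlation is not needed).
Darcy-Weisbach: ΔP = f(L/D)(ρV²/2) = 0.06134·(33/0.163)·(1110·0.0842²/2) = 0.06134·202.5·3.935 = 48.86 Pa.
Q = V·A = 0.0842·0.02087 = 0.001757 m³/s.
Pumping power P = QΔP = 0.001757·48.86 = 0.08585 W = 0.0858 W.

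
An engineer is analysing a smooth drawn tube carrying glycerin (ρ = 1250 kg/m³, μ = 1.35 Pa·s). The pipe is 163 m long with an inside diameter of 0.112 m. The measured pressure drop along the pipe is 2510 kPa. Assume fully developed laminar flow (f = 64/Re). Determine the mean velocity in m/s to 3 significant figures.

For laminar flow, f = 64/Re with Re = ρVD/μ, so Darcy-Weisbach reduces to ΔP = 32μLV/D². Solving for V: V = ΔP·D²/(32μL) = 2.51e+06·(0.112)²/(32·1.35·163) = 4.471 m/s.
Check: Re = ρVD/μ = 1250·4.471·0.112/1.35 = 463.7 < 2300, so the laminar assumption holds.

V ≈ 4.47 m/s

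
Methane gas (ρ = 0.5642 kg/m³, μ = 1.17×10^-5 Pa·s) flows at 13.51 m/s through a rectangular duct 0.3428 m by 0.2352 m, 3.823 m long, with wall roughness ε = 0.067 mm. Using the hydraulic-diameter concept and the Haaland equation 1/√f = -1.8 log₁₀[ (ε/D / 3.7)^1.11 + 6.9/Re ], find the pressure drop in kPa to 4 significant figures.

Hydraulic diameter D_h = 4A/P = 4·(0.3428·0.2352)/(2·(0.3428+0.2352)) = 0.3225/1.156 = 0.279 m.
Re = ρVD_h/μ = 0.5642·13.51·0.279/1.17e-05 = 1.818e+05.
ε/D_h = 6.7e-05/0.279 = 0.00024; Haaland gives 1/√f = -1.8 log₁₀[2.25e-05+3.8e-05] = 7.594, so f = 0.01734.
ΔP = f(L/D_h)(ρV²/2) = 0.01734·3.823/0.279·51.49 = 12.24 Pa.
ΔP = 0.01224 kPa.

ΔP ≈ 0.01224 kPa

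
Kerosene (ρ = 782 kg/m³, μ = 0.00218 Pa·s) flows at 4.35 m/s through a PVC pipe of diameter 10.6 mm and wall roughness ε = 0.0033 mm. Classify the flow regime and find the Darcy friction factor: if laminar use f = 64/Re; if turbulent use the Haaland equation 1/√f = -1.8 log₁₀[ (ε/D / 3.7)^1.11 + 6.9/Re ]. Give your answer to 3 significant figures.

Re = ρVD/μ = 782·4.35·0.0106/0.00218 = 1.654e+04.
Re > 4000 → turbulent. ε/D = 3.3e-06/0.0106 = 0.000311; Haaland: 1/√f = -1.8 log₁₀[3e-05 + 0.000417] = 6.029, so f = 0.02751.

f ≈ 0.0275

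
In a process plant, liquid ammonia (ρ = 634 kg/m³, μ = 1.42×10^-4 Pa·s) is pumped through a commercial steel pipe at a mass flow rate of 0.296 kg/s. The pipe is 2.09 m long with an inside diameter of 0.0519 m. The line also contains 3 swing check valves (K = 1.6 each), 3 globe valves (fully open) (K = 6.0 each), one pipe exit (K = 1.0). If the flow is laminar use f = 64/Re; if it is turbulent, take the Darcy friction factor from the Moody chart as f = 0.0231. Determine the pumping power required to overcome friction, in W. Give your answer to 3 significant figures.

A = πD²/4 = π(0.0519)²/4 = 0.002116 m²; mean velocity V = ṁ/(ρA) = 0.296/(634 · 0.002116) = 0.2207 m/s.
Reynolds number Re = ρVD/μ = 634 · 0.2207 · 0.0519 / 0.000142 = 5.114e+04.
Re > 4000 → turbulent; use the Moody-chart value f = 0.0231.
Total minor-loss coefficient ΣK = 3·1.6 + 3·6 + 1·1 = 23.8.
ΔP = [f·L/D + ΣK]·(ρV²/2) = [0.0231·2.09/0.0519 + 23.8]·(634·0.2207²/2) = [0.9302 + 23.8]·15.44 = 381.8 Pa.
Q = ṁ/ρ = 0.296/634 = 0.0004669 m³/s.
Pumping power P = QΔP = 0.0004669·381.8 = 0.1783 W = 0.178 W.

P ≈ 0.178 W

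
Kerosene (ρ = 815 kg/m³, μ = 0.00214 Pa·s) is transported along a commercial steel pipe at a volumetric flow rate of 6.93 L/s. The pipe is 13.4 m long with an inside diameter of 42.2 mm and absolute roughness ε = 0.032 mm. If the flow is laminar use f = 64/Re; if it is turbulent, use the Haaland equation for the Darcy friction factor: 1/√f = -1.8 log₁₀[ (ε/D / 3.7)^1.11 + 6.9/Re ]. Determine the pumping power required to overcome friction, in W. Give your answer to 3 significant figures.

P ≈ 476 W

Q = 6.93 L/s = 6.93/1000 = 0.00693 m³/s.
Cross-sectional area A = πD²/4 = π(0.0422)²/4 = 0.001399 m²; mean velocity V = Q/A = 0.00693/0.001399 = 4.955 m/s.
Reynolds number Re = ρVD/μ = 815 · 4.955 · 0.0422 / 0.00214 = 7.963e+04.
Re > 4000 → turbulent. Relative roughness ε/D = 3.2e-05/0.0422 = 0.000758. Haaland: 1/√f = -1.8 log₁₀[(0.000758/3.7)^1.11 + 6.9/7.963e+04] = -1.8 log₁₀[8.05e-05 + 8.67e-05] = 6.798, so f = 0.02164.
Darcy-Weisbach: ΔP = f(L/D)(ρV²/2) = 0.02164·(13.4/0.0422)·(815·4.955²/2) = 0.02164·317.5·1e+04 = 6.873e+04 Pa.
Pumping power P = QΔP = 0.00693·6.873e+04 = 476.3 W = 476 W.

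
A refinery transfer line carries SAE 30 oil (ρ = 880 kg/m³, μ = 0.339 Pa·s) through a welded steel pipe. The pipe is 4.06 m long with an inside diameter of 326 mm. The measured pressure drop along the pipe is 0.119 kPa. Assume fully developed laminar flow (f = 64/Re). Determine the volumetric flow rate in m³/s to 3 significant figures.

Q ≈ 0.0240 m³/s

For laminar flow, f = 64/Re with Re = ρVD/μ, so Darcy-Weisbach reduces to ΔP = 32μLV/D². Solving for V: V = ΔP·D²/(32μL) = 119·(0.326)²/(32·0.339·4.06) = 0.2871 m/s.
Check: Re = ρVD/μ = 880·0.2871·0.326/0.339 = 243 < 2300, so the laminar assumption holds.
Q = V·A = 0.2871·(π/4·0.326²) = 0.02397 m³/s = 0.0240 m³/s.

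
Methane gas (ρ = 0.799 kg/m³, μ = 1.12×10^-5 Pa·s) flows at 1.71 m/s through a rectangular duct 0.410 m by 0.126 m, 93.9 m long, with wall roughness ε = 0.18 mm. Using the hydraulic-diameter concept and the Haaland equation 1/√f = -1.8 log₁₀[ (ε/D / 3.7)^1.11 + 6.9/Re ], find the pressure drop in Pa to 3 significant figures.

Hydraulic diameter D_h = 4A/P = 4·(0.41·0.126)/(2·(0.41+0.126)) = 0.2066/1.072 = 0.1928 m.
Re = ρVD_h/μ = 0.799·1.71·0.1928/1.12e-05 = 2.351e+04.
ε/D_h = 0.00018/0.1928 = 0.000934; Haaland gives 1/√f = -1.8 log₁₀[0.000101+0.000293] = 6.126, so f = 0.02664.
ΔP = f(L/D_h)(ρV²/2) = 0.02664·93.9/0.1928·1.168 = 15.16 Pa.

ΔP ≈ 15.2 Pa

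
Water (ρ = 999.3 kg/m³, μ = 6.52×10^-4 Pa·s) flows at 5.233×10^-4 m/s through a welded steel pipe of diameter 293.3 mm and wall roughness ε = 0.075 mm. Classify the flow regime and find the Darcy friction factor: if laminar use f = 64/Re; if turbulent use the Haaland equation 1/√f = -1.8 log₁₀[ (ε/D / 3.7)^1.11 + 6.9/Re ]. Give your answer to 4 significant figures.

f ≈ 0.2721

Re = ρVD/μ = 999.3·0.0005233·0.2933/0.000652 = 235.2.
Re < 2300 → laminar, so f = 64/Re = 0.2721 (roughness is irrelevant in laminar flow).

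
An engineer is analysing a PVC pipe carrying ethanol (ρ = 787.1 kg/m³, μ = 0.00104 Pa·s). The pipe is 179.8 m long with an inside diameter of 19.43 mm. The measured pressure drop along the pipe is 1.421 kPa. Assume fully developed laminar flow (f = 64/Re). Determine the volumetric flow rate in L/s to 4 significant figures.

For laminar flow, f = 64/Re with Re = ρVD/μ, so Darcy-Weisbach reduces to ΔP = 32μLV/D². Solving for V: V = ΔP·D²/(32μL) = 1421·(0.01943)²/(32·0.00104·179.8) = 0.08965 m/s.
Check: Re = ρVD/μ = 787.1·0.08965·0.01943/0.00104 = 1318 < 2300, so the laminar assumption holds.
Q = V·A = 0.08965·(π/4·0.01943²) = 2.658e-05 m³/s = 0.02658 L/s.

Q ≈ 0.02658 L/s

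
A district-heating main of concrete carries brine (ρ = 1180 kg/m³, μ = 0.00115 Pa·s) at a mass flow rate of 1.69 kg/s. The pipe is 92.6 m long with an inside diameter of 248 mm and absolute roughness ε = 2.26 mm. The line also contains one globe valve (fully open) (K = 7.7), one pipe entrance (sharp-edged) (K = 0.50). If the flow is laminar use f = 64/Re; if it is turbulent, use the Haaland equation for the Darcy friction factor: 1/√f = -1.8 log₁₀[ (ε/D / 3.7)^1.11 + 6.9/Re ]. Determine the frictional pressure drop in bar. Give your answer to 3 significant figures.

ΔP ≈ 1.27×10^-4 bar

A = πD²/4 = π(0.248)²/4 = 0.04831 m²; mean velocity V = ṁ/(ρA) = 1.69/(1180 · 0.04831) = 0.02965 m/s.
Reynolds number Re = ρVD/μ = 1180 · 0.02965 · 0.248 / 0.00115 = 7545.
Re > 4000 → turbulent. Relative roughness ε/D = 0.00226/0.248 = 0.00911. Haaland: 1/√f = -1.8 log₁₀[(0.00911/3.7)^1.11 + 6.9/7545] = -1.8 log₁₀[0.00127 + 0.000915] = 4.788, so f = 0.04361.
Total minor-loss coefficient ΣK = 1·7.7 + 1·0.5 = 8.2.
ΔP = [f·L/D + ΣK]·(ρV²/2) = [0.04361·92.6/0.248 + 8.2]·(1180·0.02965²/2) = [16.28 + 8.2]·0.5187 = 12.7 Pa.
ΔP = 12.7 Pa = 1.27×10^-4 bar.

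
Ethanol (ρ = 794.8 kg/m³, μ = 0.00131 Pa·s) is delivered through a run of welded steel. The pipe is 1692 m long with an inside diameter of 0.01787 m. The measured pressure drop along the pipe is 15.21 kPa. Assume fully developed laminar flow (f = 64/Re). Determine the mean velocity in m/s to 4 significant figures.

V ≈ 0.06848 m/s

For laminar flow, f = 64/Re with Re = ρVD/μ, so Darcy-Weisbach reduces to ΔP = 32μLV/D². Solving for V: V = ΔP·D²/(32μL) = 1.521e+04·(0.01787)²/(32·0.00131·1692) = 0.06848 m/s.
Check: Re = ρVD/μ = 794.8·0.06848·0.01787/0.00131 = 742.5 < 2300, so the laminar assumption holds.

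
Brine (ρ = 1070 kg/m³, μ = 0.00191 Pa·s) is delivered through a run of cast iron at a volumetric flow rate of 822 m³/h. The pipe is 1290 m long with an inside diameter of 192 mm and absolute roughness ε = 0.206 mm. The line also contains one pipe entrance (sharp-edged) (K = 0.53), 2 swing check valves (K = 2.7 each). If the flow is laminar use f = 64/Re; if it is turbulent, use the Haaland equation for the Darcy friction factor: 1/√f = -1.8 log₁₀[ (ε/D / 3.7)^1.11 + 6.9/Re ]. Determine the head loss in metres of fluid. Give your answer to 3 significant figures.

Q = 822 m³/h = 822/3600 = 0.2283 m³/s.
Cross-sectional area A = πD²/4 = π(0.192)²/4 = 0.02895 m²; mean velocity V = Q/A = 0.2283/0.02895 = 7.886 m/s.
Reynolds number Re = ρVD/μ = 1070 · 7.886 · 0.192 / 0.00191 = 8.483e+05.
Re > 4000 → turbulent. Relative roughness ε/D = 0.000206/0.192 = 0.00107. Haaland: 1/√f = -1.8 log₁₀[(0.00107/3.7)^1.11 + 6.9/8.483e+05] = -1.8 log₁₀[0.000118 + 8.13e-06] = 7.016, so f = 0.02031.
Total minor-loss coefficient ΣK = 1·0.53 + 2·2.7 = 5.93.
ΔP = [f·L/D + ΣK]·(ρV²/2) = [0.02031·1290/0.192 + 5.93]·(1070·7.886²/2) = [136.5 + 5.93]·3.327e+04 = 4.739e+06 Pa.
Head loss h_f = ΔP/(ρg) = 4.739e+06/(1070·9.81) = 451 m.

h_f ≈ 451 m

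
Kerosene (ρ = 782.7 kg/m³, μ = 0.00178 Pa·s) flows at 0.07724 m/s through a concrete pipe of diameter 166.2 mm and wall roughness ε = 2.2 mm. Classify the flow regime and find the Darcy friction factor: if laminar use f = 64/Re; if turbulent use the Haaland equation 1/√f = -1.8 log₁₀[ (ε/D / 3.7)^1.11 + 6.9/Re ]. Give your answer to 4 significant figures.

f ≈ 0.04930

Re = ρVD/μ = 782.7·0.07724·0.1662/0.00178 = 5645.
Re > 4000 → turbulent. ε/D = 0.0022/0.1662 = 0.0132; Haaland: 1/√f = -1.8 log₁₀[0.00193 + 0.00122] = 4.504, so f = 0.0493.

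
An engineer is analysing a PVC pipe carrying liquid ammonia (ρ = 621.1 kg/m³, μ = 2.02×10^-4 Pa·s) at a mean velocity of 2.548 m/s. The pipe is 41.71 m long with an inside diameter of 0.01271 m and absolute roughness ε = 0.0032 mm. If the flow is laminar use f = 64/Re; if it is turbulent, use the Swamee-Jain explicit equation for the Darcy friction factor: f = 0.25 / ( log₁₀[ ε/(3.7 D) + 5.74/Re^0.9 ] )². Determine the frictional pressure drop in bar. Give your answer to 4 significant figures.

Reynolds number Re = ρVD/μ = 621.1 · 2.548 · 0.01271 / 0.000202 = 9.958e+04.
Re > 4000 → turbulent. Relative roughness ε/D = 3.2e-06/0.01271 = 0.000252. Swamee-Jain: f = 0.25/(log₁₀[0.000252/3.7 + 5.74/9.958e+04^0.9])² = 0.25/(log₁₀[6.8e-05 + 0.000182])² = 0.25/(-3.602)² = 0.01927.
Darcy-Weisbach: ΔP = f(L/D)(ρV²/2) = 0.01927·(41.71/0.01271)·(621.1·2.548²/2) = 0.01927·3282·2016 = 1.275e+05 Pa.
ΔP = 1.275e+05 Pa = 1.275 bar.

ΔP ≈ 1.275 bar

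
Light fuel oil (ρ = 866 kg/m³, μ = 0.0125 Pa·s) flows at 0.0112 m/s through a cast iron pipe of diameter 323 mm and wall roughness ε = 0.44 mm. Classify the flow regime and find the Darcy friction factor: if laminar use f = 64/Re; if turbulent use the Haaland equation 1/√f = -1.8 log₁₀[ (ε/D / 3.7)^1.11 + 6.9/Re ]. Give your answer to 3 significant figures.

Re = ρVD/μ = 866·0.0112·0.323/0.0125 = 250.6.
Re < 2300 → laminar, so f = 64/Re = 0.2554 (roughness is irrelevant in laminar flow).

f ≈ 0.255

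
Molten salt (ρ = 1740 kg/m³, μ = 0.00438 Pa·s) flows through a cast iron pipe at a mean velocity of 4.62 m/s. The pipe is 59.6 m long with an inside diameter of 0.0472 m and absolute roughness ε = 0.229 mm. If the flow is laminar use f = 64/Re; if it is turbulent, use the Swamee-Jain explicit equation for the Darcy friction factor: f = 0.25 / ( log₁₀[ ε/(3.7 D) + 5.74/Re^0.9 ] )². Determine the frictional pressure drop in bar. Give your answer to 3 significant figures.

ΔP ≈ 7.38 bar

Reynolds number Re = ρVD/μ = 1740 · 4.62 · 0.0472 / 0.00438 = 8.663e+04.
Re > 4000 → turbulent. Relative roughness ε/D = 0.000229/0.0472 = 0.00485. Swamee-Jain: f = 0.25/(log₁₀[0.00485/3.7 + 5.74/8.663e+04^0.9])² = 0.25/(log₁₀[0.00131 + 0.000207])² = 0.25/(-2.819)² = 0.03146.
Darcy-Weisbach: ΔP = f(L/D)(ρV²/2) = 0.03146·(59.6/0.0472)·(1740·4.62²/2) = 0.03146·1263·1.857e+04 = 7.378e+05 Pa.
ΔP = 7.378e+05 Pa = 7.38 bar.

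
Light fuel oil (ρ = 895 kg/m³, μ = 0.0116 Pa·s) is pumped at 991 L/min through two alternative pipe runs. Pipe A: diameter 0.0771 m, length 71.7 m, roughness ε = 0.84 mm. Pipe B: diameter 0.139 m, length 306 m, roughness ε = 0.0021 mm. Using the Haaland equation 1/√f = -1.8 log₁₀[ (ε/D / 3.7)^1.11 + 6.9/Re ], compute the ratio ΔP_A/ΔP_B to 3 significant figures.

Pipe A: V = Q/A = 0.01652/0.004669 = 3.538 m/s; Re = 2.104e+04; ε/D = 0.0109; Haaland → f = 0.04153; ΔP_A = f(L/D)(ρV²/2) = 2.163e+05 Pa.
Pipe B: V = Q/A = 0.01652/0.01517 = 1.088 m/s; Re = 1.167e+04; ε/D = 1.51e-05; Haaland → f = 0.02963; ΔP_B = f(L/D)(ρV²/2) = 3.458e+04 Pa.
ΔP_A/ΔP_B = 2.163e+05/3.458e+04 = 6.26.

ΔP_A/ΔP_B ≈ 6.26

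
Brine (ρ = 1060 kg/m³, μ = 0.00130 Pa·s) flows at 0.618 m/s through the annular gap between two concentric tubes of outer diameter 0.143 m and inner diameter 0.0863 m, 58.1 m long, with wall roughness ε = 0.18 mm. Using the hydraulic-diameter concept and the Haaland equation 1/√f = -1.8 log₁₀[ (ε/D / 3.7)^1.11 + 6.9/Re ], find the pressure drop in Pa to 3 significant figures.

ΔP ≈ 6270 Pa

Hydraulic diameter D_h = 4A/P = D_o - D_i = 0.143 - 0.0863 = 0.0567 m.
Re = ρVD_h/μ = 1060·0.618·0.0567/0.0013 = 2.857e+04.
ε/D_h = 0.00018/0.0567 = 0.00317; Haaland gives 1/√f = -1.8 log₁₀[0.000395+0.000241] = 5.754, so f = 0.03021.
ΔP = f(L/D_h)(ρV²/2) = 0.03021·58.1/0.0567·202.4 = 6266 Pa.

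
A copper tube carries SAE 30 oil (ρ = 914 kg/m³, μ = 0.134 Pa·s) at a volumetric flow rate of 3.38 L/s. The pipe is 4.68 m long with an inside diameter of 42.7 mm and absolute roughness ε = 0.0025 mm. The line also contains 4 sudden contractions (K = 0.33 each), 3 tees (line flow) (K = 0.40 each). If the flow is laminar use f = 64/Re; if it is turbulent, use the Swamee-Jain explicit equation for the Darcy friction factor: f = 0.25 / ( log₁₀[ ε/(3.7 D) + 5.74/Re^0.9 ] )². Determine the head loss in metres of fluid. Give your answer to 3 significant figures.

Q = 3.38 L/s = 3.38/1000 = 0.00338 m³/s.
Cross-sectional area A = πD²/4 = π(0.0427)²/4 = 0.001432 m²; mean velocity V = Q/A = 0.00338/0.001432 = 2.36 m/s.
Reynolds number Re = ρVD/μ = 914 · 2.36 · 0.0427 / 0.134 = 687.4.
Re < 2300 → laminar flow, so f = 64/Re = 64/687.4 = 0.0931 (the turbulent correlation is not needed).
Total minor-loss coefficient ΣK = 4·0.33 + 3·0.4 = 2.52.
ΔP = [f·L/D + ΣK]·(ρV²/2) = [0.0931·4.68/0.0427 + 2.52]·(914·2.36²/2) = [10.2 + 2.52]·2546 = 3.239e+04 Pa.
Head loss h_f = ΔP/(ρg) = 3.239e+04/(914·9.81) = 3.61 m.

h_f ≈ 3.61 m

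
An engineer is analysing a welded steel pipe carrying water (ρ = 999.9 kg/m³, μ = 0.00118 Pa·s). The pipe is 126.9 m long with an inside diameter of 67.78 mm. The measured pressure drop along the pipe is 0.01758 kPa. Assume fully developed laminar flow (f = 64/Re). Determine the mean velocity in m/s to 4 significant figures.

For laminar flow, f = 64/Re with Re = ρVD/μ, so Darcy-Weisbach reduces to ΔP = 32μLV/D². Solving for V: V = ΔP·D²/(32μL) = 17.58·(0.06778)²/(32·0.00118·126.9) = 0.01685 m/s.
Check: Re = ρVD/μ = 999.9·0.01685·0.06778/0.00118 = 968.1 < 2300, so the laminar assumption holds.

V ≈ 0.01685 m/s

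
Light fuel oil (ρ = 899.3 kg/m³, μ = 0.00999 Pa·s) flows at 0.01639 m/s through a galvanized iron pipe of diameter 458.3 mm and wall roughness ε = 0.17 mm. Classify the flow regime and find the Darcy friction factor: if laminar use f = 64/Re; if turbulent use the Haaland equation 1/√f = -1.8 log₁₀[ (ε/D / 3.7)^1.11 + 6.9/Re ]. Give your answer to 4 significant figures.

f ≈ 0.09465

Re = ρVD/μ = 899.3·0.01639·0.4583/0.00999 = 676.2.
Re < 2300 → laminar, so f = 64/Re = 0.09465 (roughness is irrelevant in laminar flow).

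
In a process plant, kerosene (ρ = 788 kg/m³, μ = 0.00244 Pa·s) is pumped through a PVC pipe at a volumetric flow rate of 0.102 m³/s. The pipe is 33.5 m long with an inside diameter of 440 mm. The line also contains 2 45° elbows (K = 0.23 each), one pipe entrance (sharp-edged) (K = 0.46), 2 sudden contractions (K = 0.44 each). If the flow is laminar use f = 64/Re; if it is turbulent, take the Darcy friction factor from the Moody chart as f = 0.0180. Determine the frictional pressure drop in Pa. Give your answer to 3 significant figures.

ΔP ≈ 562 Pa

Cross-sectional area A = πD²/4 = π(0.44)²/4 = 0.1521 m²; mean velocity V = Q/A = 0.102/0.1521 = 0.6708 m/s.
Reynolds number Re = ρVD/μ = 788 · 0.6708 · 0.44 / 0.00244 = 9.532e+04.
Re > 4000 → turbulent; use the Moody-chart value f = 0.0180.
Total minor-loss coefficient ΣK = 2·0.23 + 1·0.46 + 2·0.44 = 1.8.
ΔP = [f·L/D + ΣK]·(ρV²/2) = [0.018·33.5/0.44 + 1.8]·(788·0.6708²/2) = [1.37 + 1.8]·177.3 = 562.1 Pa.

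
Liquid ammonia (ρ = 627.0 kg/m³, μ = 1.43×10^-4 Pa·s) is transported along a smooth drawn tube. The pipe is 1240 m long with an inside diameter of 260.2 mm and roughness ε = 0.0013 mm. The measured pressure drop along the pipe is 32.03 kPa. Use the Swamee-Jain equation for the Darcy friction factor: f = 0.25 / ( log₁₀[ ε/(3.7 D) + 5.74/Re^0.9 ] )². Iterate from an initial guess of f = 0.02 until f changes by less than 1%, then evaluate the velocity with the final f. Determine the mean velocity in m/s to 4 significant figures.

Rearranging Darcy-Weisbach: V = √(2·ΔP·D/(f·L·ρ)). With ε/D = 1.3e-06/0.2602 = 5e-06, iterate starting from f = 0.02:
  f = 0.02 → V = √(2·3.203e+04·0.2602/(0.02·1240·627)) = 1.035 m/s; Re = ρVD/μ = 1.181e+06; f → 0.01143
  f = 0.01143 → V = 1.37 m/s; Re = 1.563e+06; f → 0.01095
  f = 0.01095 → V = 1.399 m/s; Re = 1.597e+06; f → 0.01091
Converged (Δf/f < 1%). With the final f = 0.01091: V = √(2·3.203e+04·0.2602/(0.01091·1240·627)) = 1.402 m/s.

V ≈ 1.402 m/s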